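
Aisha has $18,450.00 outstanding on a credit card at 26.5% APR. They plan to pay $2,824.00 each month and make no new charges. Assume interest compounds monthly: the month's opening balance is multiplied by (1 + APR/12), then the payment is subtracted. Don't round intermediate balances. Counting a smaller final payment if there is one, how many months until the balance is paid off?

Monthly rate r = 26.5%/12 = 2.20833% = 0.0220833.
Recurrence: B ← B·(1+r) − $2,824.00.
Month 1: interest $407.44; balance after payment $16,033.44.
Month 2: interest $354.07; balance after payment $13,563.51.
Closed form: n = −ln(1 − rB₀/P)/ln(1+r) = −ln(0.85572)/ln(1.02208) ≈ 7.133, so the balance reaches zero during payment 8.

8 months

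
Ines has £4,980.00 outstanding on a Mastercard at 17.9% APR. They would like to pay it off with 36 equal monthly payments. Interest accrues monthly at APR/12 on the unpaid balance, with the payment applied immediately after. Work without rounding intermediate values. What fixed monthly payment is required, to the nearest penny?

£179.79

Monthly rate r = 17.9%/12 = 1.49167% = 0.0149167.
Level-payment amortization: P = B₀·r / (1 − (1+r)^(−n)) = 4980.00·0.0149167 / (1 − 1.01492^(−36)).
Denominator 1 − (1+r)^(−36) = 0.413178306.
P = 74.285 / 0.413178306 ≈ 179.79.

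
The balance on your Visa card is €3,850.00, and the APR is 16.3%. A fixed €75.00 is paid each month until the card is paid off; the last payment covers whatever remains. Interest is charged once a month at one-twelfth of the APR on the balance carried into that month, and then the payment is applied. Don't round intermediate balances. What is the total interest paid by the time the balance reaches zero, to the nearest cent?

€2,792.66

Monthly rate r = 16.3%/12 = 1.35833% = 0.0135833.
Payoff takes n = ⌈−ln(1 − rB₀/P)/ln(1+r)⌉ = ⌈88.567⌉ = 89 payments; the last is €42.66.
Total paid = 88·€75.00 + €42.66 = €6,642.66.
Total interest = total paid − principal = €6,642.66 − €3,850.00 = €2,792.66.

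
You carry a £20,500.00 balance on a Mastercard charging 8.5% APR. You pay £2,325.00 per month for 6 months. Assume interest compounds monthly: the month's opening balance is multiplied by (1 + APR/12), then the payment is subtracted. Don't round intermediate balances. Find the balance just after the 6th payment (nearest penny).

£7,187.45

Monthly rate r = 8.5%/12 = 0.708333% = 0.00708333.
Each month: B ← B·(1+r) − £2,325.00.
Month 1: interest £145.21; balance after payment £18,320.21.
Month 2: interest £129.77; balance after payment £16,124.98.
Month 3: interest £114.22; balance after payment £13,914.20.
Month 4: interest £98.56; balance after payment £11,687.75.
Month 5: interest £82.79; balance after payment £9,445.54.
Month 6: interest £66.91; balance after payment £7,187.45.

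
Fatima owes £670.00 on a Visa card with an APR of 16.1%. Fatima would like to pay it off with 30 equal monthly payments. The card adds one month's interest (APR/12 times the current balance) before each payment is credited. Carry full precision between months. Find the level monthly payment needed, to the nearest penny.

Monthly rate r = 16.1%/12 = 1.34167% = 0.0134167.
Level-payment amortization: P = B₀·r / (1 − (1+r)^(−n)) = 670.00·0.0134167 / (1 − 1.01342^(−30)).
Denominator 1 − (1+r)^(−30) = 0.329561837.
P = 8.98917 / 0.329561837 ≈ 27.28.

£27.28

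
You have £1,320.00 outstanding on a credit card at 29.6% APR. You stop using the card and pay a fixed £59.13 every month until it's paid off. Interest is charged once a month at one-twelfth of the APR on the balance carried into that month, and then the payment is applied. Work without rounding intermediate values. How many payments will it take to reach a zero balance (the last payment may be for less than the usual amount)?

33 payments

Monthly rate r = 29.6%/12 = 2.46667% = 0.0246667.
Recurrence: B ← B·(1+r) − £59.13.
Month 1: interest £32.56; balance after payment £1,293.43.
Month 2: interest £31.90; balance after payment £1,266.20.
Closed form: n = −ln(1 − rB₀/P)/ln(1+r) = −ln(0.44935)/ln(1.02467) ≈ 32.829, so the balance reaches zero during payment 33.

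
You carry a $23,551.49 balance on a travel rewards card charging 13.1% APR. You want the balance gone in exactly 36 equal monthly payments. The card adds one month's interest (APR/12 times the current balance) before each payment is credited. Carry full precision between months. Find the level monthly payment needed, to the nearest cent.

Monthly rate r = 13.1%/12 = 1.09167% = 0.0109167.
Level-payment amortization: P = B₀·r / (1 − (1+r)^(−n)) = 23551.49·0.0109167 / (1 − 1.01092^(−36)).
Denominator 1 − (1+r)^(−36) = 0.323532152.
P = 257.104 / 0.323532152 ≈ 794.68.

$794.68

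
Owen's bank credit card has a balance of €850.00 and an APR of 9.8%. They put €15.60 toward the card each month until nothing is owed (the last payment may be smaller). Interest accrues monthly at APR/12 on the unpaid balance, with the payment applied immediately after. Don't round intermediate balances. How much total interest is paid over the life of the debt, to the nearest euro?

€279

Monthly rate r = 9.8%/12 = 0.816667% = 0.00816667.
Payoff takes n = ⌈−ln(1 − rB₀/P)/ln(1+r)⌉ = ⌈72.386⌉ = 73 payments; the last is €6.03.
Total paid = 72·€15.60 + €6.03 = €1,129.23.
Total interest = total paid − principal = €1,129.23 − €850.00 = €279.23.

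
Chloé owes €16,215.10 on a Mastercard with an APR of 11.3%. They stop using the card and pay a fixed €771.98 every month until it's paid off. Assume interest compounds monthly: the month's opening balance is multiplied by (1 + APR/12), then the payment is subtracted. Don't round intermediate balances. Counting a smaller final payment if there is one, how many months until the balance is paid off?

Monthly rate r = 11.3%/12 = 0.941667% = 0.00941667.
Recurrence: B ← B·(1+r) − €771.98.
Month 1: interest €152.69; balance after payment €15,595.81.
Month 2: interest €146.86; balance after payment €14,970.69.
Closed form: n = −ln(1 − rB₀/P)/ln(1+r) = −ln(0.80221)/ln(1.00942) ≈ 23.514, so the balance reaches zero during payment 24.

24 payments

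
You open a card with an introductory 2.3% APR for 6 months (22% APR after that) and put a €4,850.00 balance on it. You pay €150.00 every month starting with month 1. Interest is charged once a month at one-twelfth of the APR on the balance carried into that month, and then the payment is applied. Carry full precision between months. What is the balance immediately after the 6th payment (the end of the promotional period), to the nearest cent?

€4,001.72

Promo months 1–6 at r₀ = 2.3%/12 = 0.00191667; months 7+ at r₁ = 22%/12 = 0.0183333.
After month 6: iterate B ← B·(1+r₀) − €150.00 for 6 months → €4,001.72.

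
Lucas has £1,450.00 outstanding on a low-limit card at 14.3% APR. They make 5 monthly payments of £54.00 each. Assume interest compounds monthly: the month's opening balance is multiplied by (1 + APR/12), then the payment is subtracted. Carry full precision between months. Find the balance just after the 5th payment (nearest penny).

Monthly rate r = 14.3%/12 = 1.19167% = 0.0119167.
Each month: B ← B·(1+r) − £54.00.
Month 1: interest £17.28; balance after payment £1,413.28.
Month 2: interest £16.84; balance after payment £1,376.12.
Month 3: interest £16.40; balance after payment £1,338.52.
Month 4: interest £15.95; balance after payment £1,300.47.
Month 5: interest £15.50; balance after payment £1,261.97.

£1,261.97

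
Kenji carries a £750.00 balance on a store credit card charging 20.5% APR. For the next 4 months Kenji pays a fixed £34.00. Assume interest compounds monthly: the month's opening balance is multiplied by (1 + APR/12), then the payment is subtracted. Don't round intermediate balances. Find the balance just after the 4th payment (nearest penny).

£663.05

Monthly rate r = 20.5%/12 = 1.70833% = 0.0170833.
Each month: B ← B·(1+r) − £34.00.
Month 1: interest £12.81; balance after payment £728.81.
Month 2: interest £12.45; balance after payment £707.26.
Month 3: interest £12.08; balance after payment £685.35.
Month 4: interest £11.71; balance after payment £663.05.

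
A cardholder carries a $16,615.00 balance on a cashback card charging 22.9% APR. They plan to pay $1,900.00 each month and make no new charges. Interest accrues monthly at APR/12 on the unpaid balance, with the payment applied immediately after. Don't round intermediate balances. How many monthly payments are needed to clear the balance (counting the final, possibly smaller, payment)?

Monthly rate r = 22.9%/12 = 1.90833% = 0.0190833.
Recurrence: B ← B·(1+r) − $1,900.00.
Month 1: interest $317.07; balance after payment $15,032.07.
Month 2: interest $286.86; balance after payment $13,418.93.
Closed form: n = −ln(1 − rB₀/P)/ln(1+r) = −ln(0.83312)/ln(1.01908) ≈ 9.658, so the balance reaches zero during payment 10.

10 months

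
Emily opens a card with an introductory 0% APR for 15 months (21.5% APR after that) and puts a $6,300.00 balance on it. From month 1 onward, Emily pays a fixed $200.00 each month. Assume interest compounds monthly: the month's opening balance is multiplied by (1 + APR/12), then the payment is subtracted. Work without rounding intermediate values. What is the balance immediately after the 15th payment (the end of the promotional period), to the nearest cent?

$3,300.00

Promo months 1–15 at r₀ = 0%/12 = 0; months 16+ at r₁ = 21.5%/12 = 0.0179167.
After month 15 (no interest yet): B = $6,300.00 − 15·$200.00 = $3,300.00.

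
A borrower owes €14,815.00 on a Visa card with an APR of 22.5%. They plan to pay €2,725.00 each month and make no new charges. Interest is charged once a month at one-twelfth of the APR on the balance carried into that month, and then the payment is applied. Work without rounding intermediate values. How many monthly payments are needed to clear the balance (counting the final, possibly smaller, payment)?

6 months

Monthly rate r = 22.5%/12 = 1.875% = 0.01875.
Recurrence: B ← B·(1+r) − €2,725.00.
Month 1: interest €277.78; balance after payment €12,367.78.
Month 2: interest €231.90; balance after payment €9,874.68.
Month 3: interest €185.15; balance after payment €7,334.83.
Month 4: interest €137.53; balance after payment €4,747.36.
Month 5: interest €89.01; balance after payment €2,111.37.
Month 6: interest €39.59; balance after payment €0.00.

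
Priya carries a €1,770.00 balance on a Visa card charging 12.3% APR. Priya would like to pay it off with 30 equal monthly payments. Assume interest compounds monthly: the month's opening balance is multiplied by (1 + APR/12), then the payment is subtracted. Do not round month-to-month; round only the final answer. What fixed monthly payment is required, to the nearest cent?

Monthly rate r = 12.3%/12 = 1.025% = 0.01025.
Level-payment amortization: P = B₀·r / (1 − (1+r)^(−n)) = 1770.00·0.01025 / (1 − 1.01025^(−30)).
Denominator 1 − (1+r)^(−30) = 0.263565329.
P = 18.1425 / 0.263565329 ≈ 68.83.

€68.83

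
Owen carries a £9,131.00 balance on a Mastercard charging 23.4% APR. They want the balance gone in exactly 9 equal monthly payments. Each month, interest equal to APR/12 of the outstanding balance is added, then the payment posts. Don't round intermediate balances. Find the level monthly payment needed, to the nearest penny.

£1,116.02

Monthly rate r = 23.4%/12 = 1.95% = 0.0195.
Level-payment amortization: P = B₀·r / (1 − (1+r)^(−n)) = 9131.00·0.0195 / (1 − 1.0195^(−9)).
Denominator 1 − (1+r)^(−9) = 0.159544103.
P = 178.054 / 0.159544103 ≈ 1116.02.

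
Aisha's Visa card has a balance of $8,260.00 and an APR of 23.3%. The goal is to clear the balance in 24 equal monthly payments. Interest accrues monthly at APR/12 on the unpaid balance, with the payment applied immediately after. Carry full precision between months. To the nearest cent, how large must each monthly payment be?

$433.83

Monthly rate r = 23.3%/12 = 1.94167% = 0.0194167.
Level-payment amortization: P = B₀·r / (1 − (1+r)^(−n)) = 8260.00·0.0194167 / (1 − 1.01942^(−24)).
Denominator 1 − (1+r)^(−24) = 0.369683773.
P = 160.382 / 0.369683773 ≈ 433.83.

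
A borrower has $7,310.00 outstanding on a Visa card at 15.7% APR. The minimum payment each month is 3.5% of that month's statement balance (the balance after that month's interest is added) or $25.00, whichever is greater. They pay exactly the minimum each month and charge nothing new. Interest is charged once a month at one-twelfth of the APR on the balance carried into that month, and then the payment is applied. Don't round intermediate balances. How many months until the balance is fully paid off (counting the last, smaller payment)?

139 months

Monthly rate r = 15.7%/12 = 1.30833% = 0.0130833.
While 3.5% of the post-interest balance exceeds $25.00, each month B ← (B·(1+r))·(1 − 0.035), i.e. B shrinks by the factor (1+r)·0.965 = 0.97763.
This holds for months 1–104. Entering month 105 the balance is $694.79; 3.5% of the post-interest balance is now below $25.00, so the flat $25.00 minimum applies from here.
From month 105 a fixed $25.00 at rate r clears $694.79 in 35 more payments. Total: 104 + 35 = 139 months.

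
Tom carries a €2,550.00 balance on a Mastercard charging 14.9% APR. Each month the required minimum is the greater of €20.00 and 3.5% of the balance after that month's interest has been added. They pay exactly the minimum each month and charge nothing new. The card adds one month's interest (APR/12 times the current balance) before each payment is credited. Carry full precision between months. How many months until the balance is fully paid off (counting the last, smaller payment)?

Monthly rate r = 14.9%/12 = 1.24167% = 0.0124167.
While 3.5% of the post-interest balance exceeds €20.00, each month B ← (B·(1+r))·(1 − 0.035), i.e. B shrinks by the factor (1+r)·0.965 = 0.97698.
This holds for months 1–65. Entering month 66 the balance is €561.27; 3.5% of the post-interest balance is now below €20.00, so the flat €20.00 minimum applies from here.
From month 66 a fixed €20.00 at rate r clears €561.27 in 35 more payments. Total: 65 + 35 = 100 months.

100 months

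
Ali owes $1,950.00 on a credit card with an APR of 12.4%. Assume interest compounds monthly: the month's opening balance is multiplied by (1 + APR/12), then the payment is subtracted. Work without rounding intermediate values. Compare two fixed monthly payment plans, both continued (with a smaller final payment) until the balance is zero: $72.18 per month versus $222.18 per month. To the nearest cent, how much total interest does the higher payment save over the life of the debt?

Monthly rate r = 12.4%/12 = 1.03333% = 0.0103333.
At $72.18/mo: n = ⌈−ln(1 − rB₀/P)/ln(1+r)⌉ = 32 payments (last $60.80); total interest = total paid − $1,950.00 = $348.38.
At $222.18/mo: 10 payments (last $55.30); total interest $104.92.
Interest saved = $348.38 − $104.92 = $243.46.

$243.46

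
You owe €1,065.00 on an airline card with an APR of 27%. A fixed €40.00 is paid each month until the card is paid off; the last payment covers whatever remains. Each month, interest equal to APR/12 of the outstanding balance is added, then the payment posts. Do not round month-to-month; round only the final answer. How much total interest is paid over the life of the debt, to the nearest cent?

€578.04

Monthly rate r = 27%/12 = 2.25% = 0.0225.
Payoff takes n = ⌈−ln(1 − rB₀/P)/ln(1+r)⌉ = ⌈41.075⌉ = 42 payments; the last is €3.04.
Total paid = 41·€40.00 + €3.04 = €1,643.04.
Total interest = total paid − principal = €1,643.04 − €1,065.00 = €578.04.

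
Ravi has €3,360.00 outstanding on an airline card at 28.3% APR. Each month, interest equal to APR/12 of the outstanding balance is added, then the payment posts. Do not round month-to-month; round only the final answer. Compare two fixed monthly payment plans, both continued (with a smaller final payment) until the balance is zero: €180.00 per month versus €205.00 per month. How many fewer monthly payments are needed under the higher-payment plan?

4 fewer payments

Monthly rate r = 28.3%/12 = 2.35833% = 0.0235833.
At €180.00/mo: n = ⌈−ln(1 − rB₀/P)/ln(1+r)⌉ = 25 payments (last €160.72); total interest = total paid − €3,360.00 = €1,120.72.
At €205.00/mo: 21 payments (last €197.47); total interest €937.47.
Payments saved = 25 − 21 = 4.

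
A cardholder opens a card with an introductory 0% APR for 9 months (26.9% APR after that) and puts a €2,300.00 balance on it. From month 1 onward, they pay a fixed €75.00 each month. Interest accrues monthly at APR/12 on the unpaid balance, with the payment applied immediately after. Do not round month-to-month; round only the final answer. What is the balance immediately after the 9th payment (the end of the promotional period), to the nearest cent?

€1,625.00

Promo months 1–9 at r₀ = 0%/12 = 0; months 10+ at r₁ = 26.9%/12 = 0.0224167.
After month 9 (no interest yet): B = €2,300.00 − 9·€75.00 = €1,625.00.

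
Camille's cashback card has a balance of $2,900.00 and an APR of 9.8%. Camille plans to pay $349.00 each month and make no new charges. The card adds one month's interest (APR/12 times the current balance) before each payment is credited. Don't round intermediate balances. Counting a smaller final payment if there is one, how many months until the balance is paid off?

Monthly rate r = 9.8%/12 = 0.816667% = 0.00816667.
Recurrence: B ← B·(1+r) − $349.00.
Month 1: interest $23.68; balance after payment $2,574.68.
Month 2: interest $21.03; balance after payment $2,246.71.
Closed form: n = −ln(1 − rB₀/P)/ln(1+r) = −ln(0.93214)/ln(1.00817) ≈ 8.640, so the balance reaches zero during payment 9.

9 months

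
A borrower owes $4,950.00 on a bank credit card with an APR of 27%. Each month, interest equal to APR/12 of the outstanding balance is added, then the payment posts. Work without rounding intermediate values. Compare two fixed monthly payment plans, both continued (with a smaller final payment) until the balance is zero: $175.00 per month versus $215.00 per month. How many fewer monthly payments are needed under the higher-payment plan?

Monthly rate r = 27%/12 = 2.25% = 0.0225.
At $175.00/mo: n = ⌈−ln(1 − rB₀/P)/ln(1+r)⌉ = 46 payments (last $83.08); total interest = total paid − $4,950.00 = $3,008.08.
At $215.00/mo: 33 payments (last $172.76); total interest $2,102.76.
Payments saved = 46 − 33 = 13.

13 fewer payments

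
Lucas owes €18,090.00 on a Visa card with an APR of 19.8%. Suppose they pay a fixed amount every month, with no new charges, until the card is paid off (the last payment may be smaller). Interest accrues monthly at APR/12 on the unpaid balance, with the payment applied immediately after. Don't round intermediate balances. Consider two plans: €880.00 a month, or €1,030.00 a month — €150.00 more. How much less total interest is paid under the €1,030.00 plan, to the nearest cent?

€740.76

Monthly rate r = 19.8%/12 = 1.65% = 0.0165.
At €880.00/mo: n = ⌈−ln(1 − rB₀/P)/ln(1+r)⌉ = 26 payments (last €278.55); total interest = total paid − €18,090.00 = €4,188.55.
At €1,030.00/mo: 21 payments (last €937.79); total interest €3,447.79.
Interest saved = €4,188.55 − €3,447.79 = €740.76.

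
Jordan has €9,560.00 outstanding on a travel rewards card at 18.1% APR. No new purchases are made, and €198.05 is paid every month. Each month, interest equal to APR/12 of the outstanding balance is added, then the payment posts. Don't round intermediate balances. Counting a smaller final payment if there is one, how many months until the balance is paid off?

Monthly rate r = 18.1%/12 = 1.50833% = 0.0150833.
Recurrence: B ← B·(1+r) − €198.05.
Month 1: interest €144.20; balance after payment €9,506.15.
Month 2: interest €143.38; balance after payment €9,451.48.
Closed form: n = −ln(1 − rB₀/P)/ln(1+r) = −ln(0.27192)/ln(1.01508) ≈ 86.987, so the balance reaches zero during payment 87.

87 months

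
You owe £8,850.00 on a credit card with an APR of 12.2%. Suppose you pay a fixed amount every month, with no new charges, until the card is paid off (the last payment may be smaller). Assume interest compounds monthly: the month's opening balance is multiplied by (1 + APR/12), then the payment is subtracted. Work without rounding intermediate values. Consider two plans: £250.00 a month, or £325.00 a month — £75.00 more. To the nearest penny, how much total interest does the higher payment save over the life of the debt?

£611.93

Monthly rate r = 12.2%/12 = 1.01667% = 0.0101667.
At £250.00/mo: n = ⌈−ln(1 − rB₀/P)/ln(1+r)⌉ = 45 payments (last £26.22); total interest = total paid − £8,850.00 = £2,176.22.
At £325.00/mo: 33 payments (last £14.29); total interest £1,564.29.
Interest saved = £2,176.22 − £1,564.29 = £611.93.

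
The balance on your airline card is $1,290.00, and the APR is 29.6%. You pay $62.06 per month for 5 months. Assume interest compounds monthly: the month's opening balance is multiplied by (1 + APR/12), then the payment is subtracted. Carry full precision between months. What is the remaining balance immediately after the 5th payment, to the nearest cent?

Monthly rate r = 29.6%/12 = 2.46667% = 0.0246667.
Each month: B ← B·(1+r) − $62.06.
Month 1: interest $31.82; balance after payment $1,259.76.
Month 2: interest $31.07; balance after payment $1,228.77.
Month 3: interest $30.31; balance after payment $1,197.02.
Month 4: interest $29.53; balance after payment $1,164.49.
Month 5: interest $28.72; balance after payment $1,131.15.

$1,131.15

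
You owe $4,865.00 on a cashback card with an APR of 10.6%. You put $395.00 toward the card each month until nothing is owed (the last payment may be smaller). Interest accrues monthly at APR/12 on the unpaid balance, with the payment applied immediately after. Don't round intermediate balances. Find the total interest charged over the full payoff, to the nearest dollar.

$308

Monthly rate r = 10.6%/12 = 0.883333% = 0.00883333.
Payoff takes n = ⌈−ln(1 − rB₀/P)/ln(1+r)⌉ = ⌈13.097⌉ = 14 payments; the last is $38.42.
Total paid = 13·$395.00 + $38.42 = $5,173.42.
Total interest = total paid − principal = $5,173.42 − $4,865.00 = $308.42.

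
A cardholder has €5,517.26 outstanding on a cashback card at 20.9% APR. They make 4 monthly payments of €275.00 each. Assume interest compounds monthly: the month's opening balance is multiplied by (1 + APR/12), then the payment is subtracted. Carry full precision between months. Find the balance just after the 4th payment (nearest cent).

Monthly rate r = 20.9%/12 = 1.74167% = 0.0174167.
Each month: B ← B·(1+r) − €275.00.
Month 1: interest €96.09; balance after payment €5,338.35.
Month 2: interest €92.98; balance after payment €5,156.33.
Month 3: interest €89.81; balance after payment €4,971.13.
Month 4: interest €86.58; balance after payment €4,782.72.

€4,782.72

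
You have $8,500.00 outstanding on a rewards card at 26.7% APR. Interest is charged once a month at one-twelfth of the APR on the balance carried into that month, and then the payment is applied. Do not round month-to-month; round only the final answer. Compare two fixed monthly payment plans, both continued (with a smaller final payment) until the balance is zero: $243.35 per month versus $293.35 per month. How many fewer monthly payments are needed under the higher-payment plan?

Monthly rate r = 26.7%/12 = 2.225% = 0.02225.
At $243.35/mo: n = ⌈−ln(1 − rB₀/P)/ln(1+r)⌉ = 69 payments (last $55.15); total interest = total paid − $8,500.00 = $8,102.95.
At $293.35/mo: 48 payments (last $7.12); total interest $5,294.57.
Payments saved = 69 − 48 = 21.

21 fewer payments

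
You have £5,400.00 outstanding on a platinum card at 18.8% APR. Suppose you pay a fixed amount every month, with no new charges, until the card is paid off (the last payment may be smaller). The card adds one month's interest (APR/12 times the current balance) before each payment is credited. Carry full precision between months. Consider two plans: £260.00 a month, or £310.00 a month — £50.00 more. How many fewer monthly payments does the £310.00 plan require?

5 fewer payments

Monthly rate r = 18.8%/12 = 1.56667% = 0.0156667.
At £260.00/mo: n = ⌈−ln(1 − rB₀/P)/ln(1+r)⌉ = 26 payments (last £83.77); total interest = total paid − £5,400.00 = £1,183.77.
At £310.00/mo: 21 payments (last £155.98); total interest £955.98.
Payments saved = 26 − 21 = 5.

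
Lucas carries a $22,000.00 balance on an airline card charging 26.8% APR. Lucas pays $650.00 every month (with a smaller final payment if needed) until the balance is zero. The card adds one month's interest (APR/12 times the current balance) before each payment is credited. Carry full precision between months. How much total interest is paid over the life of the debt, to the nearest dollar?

$19,500

Monthly rate r = 26.8%/12 = 2.23333% = 0.0223333.
Payoff takes n = ⌈−ln(1 − rB₀/P)/ln(1+r)⌉ = ⌈63.844⌉ = 64 payments; the last is $549.73.
Total paid = 63·$650.00 + $549.73 = $41,499.73.
Total interest = total paid − principal = $41,499.73 − $22,000.00 = $19,499.73.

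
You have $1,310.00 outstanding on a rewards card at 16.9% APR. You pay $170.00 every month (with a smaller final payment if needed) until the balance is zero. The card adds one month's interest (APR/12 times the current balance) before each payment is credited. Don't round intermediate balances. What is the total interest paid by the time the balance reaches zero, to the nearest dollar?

$87

Monthly rate r = 16.9%/12 = 1.40833% = 0.0140833.
Payoff takes n = ⌈−ln(1 − rB₀/P)/ln(1+r)⌉ = ⌈8.214⌉ = 9 payments; the last is $36.63.
Total paid = 8·$170.00 + $36.63 = $1,396.63.
Total interest = total paid − principal = $1,396.63 − $1,310.00 = $86.63.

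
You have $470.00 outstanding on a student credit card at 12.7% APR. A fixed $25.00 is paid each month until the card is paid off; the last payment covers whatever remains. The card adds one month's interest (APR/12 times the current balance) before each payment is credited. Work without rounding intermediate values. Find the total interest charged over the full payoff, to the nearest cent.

$56.84

Monthly rate r = 12.7%/12 = 1.05833% = 0.0105833.
Payoff takes n = ⌈−ln(1 − rB₀/P)/ln(1+r)⌉ = ⌈21.073⌉ = 22 payments; the last is $1.84.
Total paid = 21·$25.00 + $1.84 = $526.84.
Total interest = total paid − principal = $526.84 − $470.00 = $56.84.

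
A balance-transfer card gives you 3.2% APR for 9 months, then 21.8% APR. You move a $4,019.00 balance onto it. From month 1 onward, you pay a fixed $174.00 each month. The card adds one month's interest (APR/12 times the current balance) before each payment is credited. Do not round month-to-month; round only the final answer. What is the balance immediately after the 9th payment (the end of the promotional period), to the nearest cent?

Promo months 1–9 at r₀ = 3.2%/12 = 0.00266667; months 10+ at r₁ = 21.8%/12 = 0.0181667.
After month 9: iterate B ← B·(1+r₀) − $174.00 for 9 months → $2,533.68.

$2,533.68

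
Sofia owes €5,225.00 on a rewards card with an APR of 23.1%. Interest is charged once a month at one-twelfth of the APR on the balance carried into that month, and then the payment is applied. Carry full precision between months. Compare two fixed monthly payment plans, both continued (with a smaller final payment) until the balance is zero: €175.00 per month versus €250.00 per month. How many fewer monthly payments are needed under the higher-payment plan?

Monthly rate r = 23.1%/12 = 1.925% = 0.01925.
At €175.00/mo: n = ⌈−ln(1 − rB₀/P)/ln(1+r)⌉ = 45 payments (last €148.24); total interest = total paid − €5,225.00 = €2,623.24.
At €250.00/mo: 27 payments (last €248.67); total interest €1,523.67.
Payments saved = 45 − 27 = 18.

18 fewer payments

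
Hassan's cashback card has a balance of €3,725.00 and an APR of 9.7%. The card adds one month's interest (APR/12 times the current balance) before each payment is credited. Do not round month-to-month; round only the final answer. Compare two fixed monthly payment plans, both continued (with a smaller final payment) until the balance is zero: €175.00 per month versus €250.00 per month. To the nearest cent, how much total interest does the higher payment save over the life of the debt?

€119.19

Monthly rate r = 9.7%/12 = 0.808333% = 0.00808333.
At €175.00/mo: n = ⌈−ln(1 − rB₀/P)/ln(1+r)⌉ = 24 payments (last €79.40); total interest = total paid − €3,725.00 = €379.40.
At €250.00/mo: 16 payments (last €235.21); total interest €260.21.
Interest saved = €379.40 − €260.21 = €119.19.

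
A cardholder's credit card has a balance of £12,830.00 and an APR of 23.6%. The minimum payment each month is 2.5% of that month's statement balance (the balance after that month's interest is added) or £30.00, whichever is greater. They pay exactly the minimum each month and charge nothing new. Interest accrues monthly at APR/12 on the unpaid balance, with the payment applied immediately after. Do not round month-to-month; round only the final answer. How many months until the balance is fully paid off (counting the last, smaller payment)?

485 months

Monthly rate r = 23.6%/12 = 1.96667% = 0.0196667.
While 2.5% of the post-interest balance exceeds £30.00, each month B ← (B·(1+r))·(1 − 0.025), i.e. B shrinks by the factor (1+r)·0.975 = 0.99418.
This holds for months 1–409. Entering month 410 the balance is £1,176.33; 2.5% of the post-interest balance is now below £30.00, so the flat £30.00 minimum applies from here.
From month 410 a fixed £30.00 at rate r clears £1,176.33 in 76 more payments. Total: 409 + 76 = 485 months.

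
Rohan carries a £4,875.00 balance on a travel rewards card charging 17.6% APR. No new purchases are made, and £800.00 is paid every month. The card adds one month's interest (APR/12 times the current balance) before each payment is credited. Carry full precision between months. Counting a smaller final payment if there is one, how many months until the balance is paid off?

Monthly rate r = 17.6%/12 = 1.46667% = 0.0146667.
Recurrence: B ← B·(1+r) − £800.00.
Month 1: interest £71.50; balance after payment £4,146.50.
Month 2: interest £60.82; balance after payment £3,407.32.
Closed form: n = −ln(1 − rB₀/P)/ln(1+r) = −ln(0.91063)/ln(1.01467) ≈ 6.430, so the balance reaches zero during payment 7.

7 payments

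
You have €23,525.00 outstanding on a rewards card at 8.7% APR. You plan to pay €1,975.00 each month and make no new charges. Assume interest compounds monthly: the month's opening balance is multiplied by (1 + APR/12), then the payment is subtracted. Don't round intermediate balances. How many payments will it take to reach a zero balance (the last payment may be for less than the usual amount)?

13 months

Monthly rate r = 8.7%/12 = 0.725% = 0.00725.
Recurrence: B ← B·(1+r) − €1,975.00.
Month 1: interest €170.56; balance after payment €21,720.56.
Month 2: interest €157.47; balance after payment €19,903.03.
Closed form: n = −ln(1 − rB₀/P)/ln(1+r) = −ln(0.91364)/ln(1.00725) ≈ 12.502, so the balance reaches zero during payment 13.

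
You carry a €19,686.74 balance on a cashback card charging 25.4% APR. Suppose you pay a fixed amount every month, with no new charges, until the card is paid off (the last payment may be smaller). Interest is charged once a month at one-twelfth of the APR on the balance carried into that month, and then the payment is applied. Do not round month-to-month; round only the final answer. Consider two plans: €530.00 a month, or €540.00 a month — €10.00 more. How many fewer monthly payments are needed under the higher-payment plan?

3 fewer payments

Monthly rate r = 25.4%/12 = 2.11667% = 0.0211667.
At €530.00/mo: n = ⌈−ln(1 − rB₀/P)/ln(1+r)⌉ = 74 payments (last €350.95); total interest = total paid − €19,686.74 = €19,354.21.
At €540.00/mo: 71 payments (last €278.99); total interest €18,392.25.
Payments saved = 74 − 71 = 3.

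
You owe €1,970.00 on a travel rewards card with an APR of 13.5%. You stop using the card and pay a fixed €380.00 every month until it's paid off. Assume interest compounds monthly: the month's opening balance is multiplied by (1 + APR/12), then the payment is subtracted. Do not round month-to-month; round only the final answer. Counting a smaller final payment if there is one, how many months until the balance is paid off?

Monthly rate r = 13.5%/12 = 1.125% = 0.01125.
Recurrence: B ← B·(1+r) − €380.00.
Month 1: interest €22.16; balance after payment €1,612.16.
Month 2: interest €18.14; balance after payment €1,250.30.
Month 3: interest €14.07; balance after payment €884.37.
Month 4: interest €9.95; balance after payment €514.31.
Month 5: interest €5.79; balance after payment €140.10.
Month 6: interest €1.58; balance after payment €0.00.

6 payments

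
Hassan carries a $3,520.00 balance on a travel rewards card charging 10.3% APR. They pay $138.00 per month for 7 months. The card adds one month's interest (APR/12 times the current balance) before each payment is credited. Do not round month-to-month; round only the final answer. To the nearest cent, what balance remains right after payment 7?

Monthly rate r = 10.3%/12 = 0.858333% = 0.00858333.
Each month: B ← B·(1+r) − $138.00.
Month 1: interest $30.21; balance after payment $3,412.21.
Month 2: interest $29.29; balance after payment $3,303.50.
Month 3: interest $28.36; balance after payment $3,193.86.
Month 4: interest $27.41; balance after payment $3,083.27.
Month 5: interest $26.46; balance after payment $2,971.74.
Month 6: interest $25.51; balance after payment $2,859.24.
Month 7: interest $24.54; balance after payment $2,745.78.

$2,745.78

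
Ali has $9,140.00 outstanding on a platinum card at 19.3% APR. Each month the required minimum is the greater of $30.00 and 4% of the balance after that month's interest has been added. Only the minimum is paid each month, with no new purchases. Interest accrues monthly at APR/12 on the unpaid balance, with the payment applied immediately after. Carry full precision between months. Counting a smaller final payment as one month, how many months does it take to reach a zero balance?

Monthly rate r = 19.3%/12 = 1.60833% = 0.0160833.
While 4% of the post-interest balance exceeds $30.00, each month B ← (B·(1+r))·(1 − 0.04), i.e. B shrinks by the factor (1+r)·0.96 = 0.97544.
This holds for months 1–102. Entering month 103 the balance is $723.44; 4% of the post-interest balance is now below $30.00, so the flat $30.00 minimum applies from here.
From month 103 a fixed $30.00 at rate r clears $723.44 in 31 more payments. Total: 102 + 31 = 133 months.

133 months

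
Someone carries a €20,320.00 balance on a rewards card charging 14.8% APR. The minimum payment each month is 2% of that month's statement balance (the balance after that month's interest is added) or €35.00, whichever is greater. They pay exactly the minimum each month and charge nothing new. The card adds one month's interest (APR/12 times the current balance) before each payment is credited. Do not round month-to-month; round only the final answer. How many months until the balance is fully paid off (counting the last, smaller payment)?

Monthly rate r = 14.8%/12 = 1.23333% = 0.0123333.
While 2% of the post-interest balance exceeds €35.00, each month B ← (B·(1+r))·(1 − 0.02), i.e. B shrinks by the factor (1+r)·0.98 = 0.99209.
This holds for months 1–311. Entering month 312 the balance is €1,717.33; 2% of the post-interest balance is now below €35.00, so the flat €35.00 minimum applies from here.
From month 312 a fixed €35.00 at rate r clears €1,717.33 in 76 more payments. Total: 311 + 76 = 387 months.

387 months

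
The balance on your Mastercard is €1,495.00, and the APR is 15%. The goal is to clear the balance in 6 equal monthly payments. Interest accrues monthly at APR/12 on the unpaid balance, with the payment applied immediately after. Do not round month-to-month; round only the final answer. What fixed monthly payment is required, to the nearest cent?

Monthly rate r = 15%/12 = 1.25% = 0.0125.
Level-payment amortization: P = B₀·r / (1 − (1+r)^(−n)) = 1495.00·0.0125 / (1 − 1.0125^(−6)).
Denominator 1 − (1+r)^(−6) = 0.071825124.
P = 18.6875 / 0.071825124 ≈ 260.18.

€260.18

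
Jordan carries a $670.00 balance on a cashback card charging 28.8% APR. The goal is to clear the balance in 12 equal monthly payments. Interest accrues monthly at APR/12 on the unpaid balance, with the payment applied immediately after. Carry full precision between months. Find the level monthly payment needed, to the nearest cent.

$64.92

Monthly rate r = 28.8%/12 = 2.4% = 0.024.
Level-payment amortization: P = B₀·r / (1 − (1+r)^(−n)) = 670.00·0.024 / (1 − 1.024^(−12)).
Denominator 1 − (1+r)^(−12) = 0.247683615.
P = 16.08 / 0.247683615 ≈ 64.92.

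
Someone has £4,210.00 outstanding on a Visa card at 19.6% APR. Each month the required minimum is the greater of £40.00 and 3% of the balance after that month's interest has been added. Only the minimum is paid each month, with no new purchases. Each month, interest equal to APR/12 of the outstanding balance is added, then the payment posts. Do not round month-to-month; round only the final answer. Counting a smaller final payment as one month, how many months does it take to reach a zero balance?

130 months

Monthly rate r = 19.6%/12 = 1.63333% = 0.0163333.
While 3% of the post-interest balance exceeds £40.00, each month B ← (B·(1+r))·(1 − 0.03), i.e. B shrinks by the factor (1+r)·0.97 = 0.98584.
This holds for months 1–82. Entering month 83 the balance is £1,307.77; 3% of the post-interest balance is now below £40.00, so the flat £40.00 minimum applies from here.
From month 83 a fixed £40.00 at rate r clears £1,307.77 in 48 more payments. Total: 82 + 48 = 130 months.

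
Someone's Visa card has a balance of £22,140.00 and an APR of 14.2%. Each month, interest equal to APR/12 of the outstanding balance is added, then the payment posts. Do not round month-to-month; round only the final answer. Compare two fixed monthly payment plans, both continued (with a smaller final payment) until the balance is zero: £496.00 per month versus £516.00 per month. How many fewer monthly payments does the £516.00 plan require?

3 fewer payments

Monthly rate r = 14.2%/12 = 1.18333% = 0.0118333.
At £496.00/mo: n = ⌈−ln(1 − rB₀/P)/ln(1+r)⌉ = 64 payments (last £425.72); total interest = total paid − £22,140.00 = £9,533.72.
At £516.00/mo: 61 payments (last £127.82); total interest £8,947.82.
Payments saved = 64 − 61 = 3.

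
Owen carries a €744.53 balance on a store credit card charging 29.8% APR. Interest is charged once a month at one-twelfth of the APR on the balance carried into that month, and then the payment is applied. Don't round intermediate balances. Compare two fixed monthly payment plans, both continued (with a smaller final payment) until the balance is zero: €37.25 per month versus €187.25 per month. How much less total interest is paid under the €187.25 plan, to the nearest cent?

Monthly rate r = 29.8%/12 = 2.48333% = 0.0248333.
At €37.25/mo: n = ⌈−ln(1 − rB₀/P)/ln(1+r)⌉ = 28 payments (last €35.81); total interest = total paid − €744.53 = €297.03.
At €187.25/mo: 5 payments (last €45.01); total interest €49.48.
Interest saved = €297.03 − €49.48 = €247.55.

€247.55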